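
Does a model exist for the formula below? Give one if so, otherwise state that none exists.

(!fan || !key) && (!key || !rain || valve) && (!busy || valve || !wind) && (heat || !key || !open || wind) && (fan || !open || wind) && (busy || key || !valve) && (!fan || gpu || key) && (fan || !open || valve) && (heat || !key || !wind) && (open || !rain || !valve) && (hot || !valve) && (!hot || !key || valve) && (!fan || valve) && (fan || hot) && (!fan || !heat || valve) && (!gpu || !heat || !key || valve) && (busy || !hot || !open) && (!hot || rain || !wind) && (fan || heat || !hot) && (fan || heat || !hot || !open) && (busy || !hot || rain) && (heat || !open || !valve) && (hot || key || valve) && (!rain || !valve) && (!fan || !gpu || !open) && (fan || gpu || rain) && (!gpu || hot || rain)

Set busy = False.
Try open = True:
  (busy || !hot || !open) forces hot = False.
  (hot || !valve) forces valve = False.
  (fan || !open || valve) forces fan = True.
  clause (!fan || valve) is falsified — backtrack.
So open = False.
Set hot = True.
  then (busy || !hot || rain) forces rain = True.
  then (!rain || !valve) forces valve = False.
  then (!key || !rain || valve) forces key = False.
  then (!fan || valve) forces fan = False.
  then (fan || heat || !hot) forces heat = True.
Set gpu = False.
Set wind = True.
All clauses satisfied.

busy=F; open=F; hot=T; fan=F; gpu=F; wind=T; key=F; rain=T; heat=T; valve=F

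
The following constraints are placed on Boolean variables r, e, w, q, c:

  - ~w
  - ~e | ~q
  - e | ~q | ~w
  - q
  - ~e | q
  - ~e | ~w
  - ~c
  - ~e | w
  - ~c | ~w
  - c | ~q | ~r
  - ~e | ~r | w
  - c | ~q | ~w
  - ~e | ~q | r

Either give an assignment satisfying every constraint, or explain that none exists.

r: False; e: False; w: False; q: True; c: False

Unit clause (~w) forces w = False.
Unit clause (q) forces q = True.
Unit clause (~c) forces c = False.
In (~e | w) only ~e is left, so e = False.
In (c | ~q | ~r) only ~r is left, so r = False.
All clauses satisfied.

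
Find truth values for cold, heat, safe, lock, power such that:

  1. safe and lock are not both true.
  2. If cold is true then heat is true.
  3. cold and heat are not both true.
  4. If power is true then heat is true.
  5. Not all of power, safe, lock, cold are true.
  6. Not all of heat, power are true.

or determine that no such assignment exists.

cold=F; heat=F; safe=F; lock=T; power=F

  (1) safe=F, lock=T — not both ✓
  (2) cold=F ⇒ heat: vacuous ✓
  (3) cold=F, heat=F — not both ✓
  (4) power=F ⇒ heat: vacuous ✓
  (5) {power, safe, lock, cold}: 1/4 true — not all ✓
  (6) {heat, power}: 0/2 true — not all ✓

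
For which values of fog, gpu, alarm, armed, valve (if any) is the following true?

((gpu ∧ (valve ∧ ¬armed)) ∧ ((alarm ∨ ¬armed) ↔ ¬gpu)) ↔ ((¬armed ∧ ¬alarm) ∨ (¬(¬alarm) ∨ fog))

fog = False, gpu = False, alarm = False, armed = True, valve = True

  ((gpu ∧ (valve ∧ ¬armed)) ∧ ((alarm ∨ ¬armed) ↔ ¬gpu)) ↔ ((¬armed ∧ ¬alarm) ∨ (¬(¬alarm) ∨ fog)) = True
    (gpu ∧ (valve ∧ ¬armed)) ∧ ((alarm ∨ ¬armed) ↔ ¬gpu) = False
      gpu ∧ (valve ∧ ¬armed) = False
        valve ∧ ¬armed = False
          ¬armed = False
      (alarm ∨ ¬armed) ↔ ¬gpu = False
        alarm ∨ ¬armed = False
          ¬armed = False
        ¬gpu = True
    (¬armed ∧ ¬alarm) ∨ (¬(¬alarm) ∨ fog) = False
      ¬armed ∧ ¬alarm = False
        ¬armed = False
        ¬alarm = True
      ¬(¬alarm) ∨ fog = False
        ¬(¬alarm) = False
          ¬alarm = True
The formula evaluates to True.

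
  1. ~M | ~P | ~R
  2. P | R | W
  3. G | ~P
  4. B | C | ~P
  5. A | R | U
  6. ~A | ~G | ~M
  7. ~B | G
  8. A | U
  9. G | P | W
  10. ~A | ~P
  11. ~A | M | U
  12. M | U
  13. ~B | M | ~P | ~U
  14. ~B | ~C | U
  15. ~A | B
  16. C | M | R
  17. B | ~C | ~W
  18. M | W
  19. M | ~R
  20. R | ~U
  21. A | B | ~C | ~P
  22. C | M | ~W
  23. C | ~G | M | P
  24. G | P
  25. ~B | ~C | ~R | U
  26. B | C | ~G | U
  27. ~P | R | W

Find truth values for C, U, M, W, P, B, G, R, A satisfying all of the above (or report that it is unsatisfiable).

C = True, U = True, M = True, W = False, P = False, B = True, G = True, R = True, A = False

Set C = True.
Set U = True.
  then (R | ~U) forces R = True.
  then (M | ~R) forces M = True.
  then (~M | ~P | ~R) forces P = False.
  then (G | P) forces G = True.
  then (~A | ~G | ~M) forces A = False.
Set W = False.
Set B = True.
All clauses satisfied.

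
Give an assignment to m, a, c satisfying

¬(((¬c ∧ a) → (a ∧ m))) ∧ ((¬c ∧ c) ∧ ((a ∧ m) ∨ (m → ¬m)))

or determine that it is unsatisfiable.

Case c = True: the conjunct ¬(((¬c ∧ a) → (a ∧ m))) becomes ¬((False → (a ∧ m))) = False.
Case c = False: the conjunct c is False.
Both cases fail — unsatisfiable.

UNSATISFIABLE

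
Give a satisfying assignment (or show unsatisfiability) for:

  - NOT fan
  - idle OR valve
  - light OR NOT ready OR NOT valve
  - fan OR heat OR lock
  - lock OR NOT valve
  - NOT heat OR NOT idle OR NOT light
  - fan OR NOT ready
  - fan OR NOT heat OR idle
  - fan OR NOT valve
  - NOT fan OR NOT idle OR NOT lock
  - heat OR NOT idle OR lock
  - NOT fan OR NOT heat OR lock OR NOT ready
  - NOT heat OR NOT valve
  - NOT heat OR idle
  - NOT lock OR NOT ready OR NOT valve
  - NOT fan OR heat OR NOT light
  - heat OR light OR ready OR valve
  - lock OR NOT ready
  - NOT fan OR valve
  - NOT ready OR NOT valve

Unit clause (NOT fan) forces fan = False.
In (fan OR NOT ready) only NOT ready is left, so ready = False.
In (fan OR NOT valve) only NOT valve is left, so valve = False.
In (idle OR valve) only idle is left, so idle = True.
Set lock = False.
  then (fan OR heat OR lock) forces heat = True.
  then (NOT heat OR NOT idle OR NOT light) forces light = False.
All clauses satisfied.

lock = False, light = False, ready = False, fan = False, heat = True, idle = True, valve = False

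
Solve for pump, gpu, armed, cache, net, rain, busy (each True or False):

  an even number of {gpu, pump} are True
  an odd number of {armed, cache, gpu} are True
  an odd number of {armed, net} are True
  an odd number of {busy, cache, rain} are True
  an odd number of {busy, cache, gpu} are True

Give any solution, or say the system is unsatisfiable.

pump = False, gpu = False, armed = False, cache = True, net = True, rain = False, busy = False

{gpu, pump}: 0 true → even ✓
{armed, cache, gpu}: 1 true → odd ✓
{armed, net}: 1 true → odd ✓
{busy, cache, rain}: 1 true → odd ✓
{busy, cache, gpu}: 1 true → odd ✓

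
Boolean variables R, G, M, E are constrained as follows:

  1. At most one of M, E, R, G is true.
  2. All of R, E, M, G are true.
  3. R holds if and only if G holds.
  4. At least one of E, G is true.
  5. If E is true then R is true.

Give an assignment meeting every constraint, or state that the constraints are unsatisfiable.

UNSATISFIABLE

Case R = True:
  (1) with R=T forces M = False.
  Constraint (2) is violated (M=F) — contradiction.
Case R = False:
  Constraint (2) is violated (R=F) — contradiction.
Both cases fail — unsatisfiable.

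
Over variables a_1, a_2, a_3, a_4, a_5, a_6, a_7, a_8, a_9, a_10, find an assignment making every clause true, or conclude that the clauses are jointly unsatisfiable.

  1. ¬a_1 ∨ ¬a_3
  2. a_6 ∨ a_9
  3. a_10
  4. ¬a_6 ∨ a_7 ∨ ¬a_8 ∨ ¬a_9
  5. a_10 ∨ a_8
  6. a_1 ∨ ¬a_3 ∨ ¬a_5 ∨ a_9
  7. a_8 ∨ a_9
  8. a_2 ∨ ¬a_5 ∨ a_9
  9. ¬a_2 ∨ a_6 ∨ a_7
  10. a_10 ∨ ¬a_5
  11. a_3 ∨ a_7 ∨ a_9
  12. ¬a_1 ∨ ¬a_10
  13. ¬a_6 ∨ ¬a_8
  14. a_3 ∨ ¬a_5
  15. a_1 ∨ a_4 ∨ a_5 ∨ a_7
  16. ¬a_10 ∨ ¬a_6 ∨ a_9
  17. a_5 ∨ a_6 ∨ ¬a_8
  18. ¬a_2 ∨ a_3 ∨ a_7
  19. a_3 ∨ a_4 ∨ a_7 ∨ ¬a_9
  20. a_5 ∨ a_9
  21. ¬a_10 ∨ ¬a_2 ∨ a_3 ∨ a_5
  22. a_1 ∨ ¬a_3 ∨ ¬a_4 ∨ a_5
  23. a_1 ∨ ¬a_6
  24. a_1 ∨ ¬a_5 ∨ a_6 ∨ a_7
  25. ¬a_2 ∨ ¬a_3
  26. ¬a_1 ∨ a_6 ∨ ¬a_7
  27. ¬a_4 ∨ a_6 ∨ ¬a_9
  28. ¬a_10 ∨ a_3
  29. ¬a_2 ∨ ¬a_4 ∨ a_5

a_1=F; a_2=F; a_3=T; a_4=F; a_5=F; a_6=F; a_7=T; a_8=F; a_9=T; a_10=T

Unit clause (a_10) forces a_10 = True.
In (¬a_1 ∨ ¬a_10) only ¬a_1 is left, so a_1 = False.
In (a_1 ∨ ¬a_6) only ¬a_6 is left, so a_6 = False.
In (¬a_10 ∨ a_3) only a_3 is left, so a_3 = True.
In (a_6 ∨ a_9) only a_9 is left, so a_9 = True.
In (¬a_2 ∨ ¬a_3) only ¬a_2 is left, so a_2 = False.
In (¬a_4 ∨ a_6 ∨ ¬a_9) only ¬a_4 is left, so a_4 = False.
Set a_5 = False.
  then (a_1 ∨ a_4 ∨ a_5 ∨ a_7) forces a_7 = True.
  then (a_5 ∨ a_6 ∨ ¬a_8) forces a_8 = False.
All clauses satisfied.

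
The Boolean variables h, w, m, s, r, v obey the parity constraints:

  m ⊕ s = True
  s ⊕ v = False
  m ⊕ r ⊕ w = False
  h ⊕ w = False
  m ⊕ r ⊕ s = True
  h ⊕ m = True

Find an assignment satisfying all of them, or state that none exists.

Adding constraints 1, 3, 4, 5, 6 mod 2: every variable appears an even number of times on the left, so the left side is 0.
But the right sides sum to 1 (mod 2). 0 ≠ 1 — the system is inconsistent.

Unsatisfiable — no assignment works.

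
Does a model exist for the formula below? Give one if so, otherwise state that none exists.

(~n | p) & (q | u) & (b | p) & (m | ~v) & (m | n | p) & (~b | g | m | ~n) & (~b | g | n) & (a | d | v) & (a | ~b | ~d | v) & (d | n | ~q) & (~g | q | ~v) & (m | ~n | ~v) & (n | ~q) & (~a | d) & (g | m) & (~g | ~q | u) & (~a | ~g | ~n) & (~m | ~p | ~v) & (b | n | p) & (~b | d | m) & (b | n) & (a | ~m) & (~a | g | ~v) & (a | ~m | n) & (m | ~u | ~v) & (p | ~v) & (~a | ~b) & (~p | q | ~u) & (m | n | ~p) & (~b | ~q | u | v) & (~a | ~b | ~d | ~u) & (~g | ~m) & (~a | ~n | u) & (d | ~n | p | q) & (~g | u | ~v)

Set g = False.
  then (g | m) forces m = True.
  then (a | ~m) forces a = True.
  then (~a | g | ~v) forces v = False.
  then (~a | ~b) forces b = False.
  then (b | p) forces p = True.
  then (~a | d) forces d = True.
  then (b | n) forces n = True.
  then (~a | ~n | u) forces u = True.
  then (~p | q | ~u) forces q = True.
All clauses satisfied.

g: False, p: True, b: False, a: True, u: True, q: True, d: True, n: True, m: True, v: False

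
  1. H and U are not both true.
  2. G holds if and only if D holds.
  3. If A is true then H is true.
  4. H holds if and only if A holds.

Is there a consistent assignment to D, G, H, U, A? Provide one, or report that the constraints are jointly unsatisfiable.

D = False; G = False; H = True; U = False; A = True

  (1) H=T, U=F — not both ✓
  (2) G=F, D=F — same ✓
  (3) A=T ⇒ H: T ✓
  (4) H=T, A=T — same ✓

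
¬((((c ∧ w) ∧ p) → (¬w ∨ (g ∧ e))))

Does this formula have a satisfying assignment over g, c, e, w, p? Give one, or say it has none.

g = False; c = True; e = True; w = True; p = True

  ¬((((c ∧ w) ∧ p) → (¬w ∨ (g ∧ e)))) = True
    ((c ∧ w) ∧ p) → (¬w ∨ (g ∧ e)) = False
      (c ∧ w) ∧ p = True
        c ∧ w = True
      ¬w ∨ (g ∧ e) = False
        ¬w = False
        g ∧ e = False
The formula evaluates to True.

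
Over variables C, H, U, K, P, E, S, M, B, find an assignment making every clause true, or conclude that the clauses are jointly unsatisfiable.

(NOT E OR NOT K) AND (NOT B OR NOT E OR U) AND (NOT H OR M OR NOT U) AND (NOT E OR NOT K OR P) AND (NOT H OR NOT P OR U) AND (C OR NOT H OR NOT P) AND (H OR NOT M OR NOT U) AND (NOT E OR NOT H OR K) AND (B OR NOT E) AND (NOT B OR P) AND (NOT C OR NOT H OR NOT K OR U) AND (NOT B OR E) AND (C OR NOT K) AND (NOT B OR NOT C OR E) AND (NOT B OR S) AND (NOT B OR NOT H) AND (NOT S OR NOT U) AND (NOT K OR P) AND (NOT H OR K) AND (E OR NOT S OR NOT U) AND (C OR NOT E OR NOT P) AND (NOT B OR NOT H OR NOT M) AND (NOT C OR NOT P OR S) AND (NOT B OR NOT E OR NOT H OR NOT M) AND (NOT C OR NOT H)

Set C = True.
  then (NOT C OR NOT H) forces H = False.
Set U = False.
Set K = False.
Set P = False.
  then (NOT B OR P) forces B = False.
  then (B OR NOT E) forces E = False.
Set S = False.
Set M = True.
All clauses satisfied.

C: True, H: False, U: False, K: False, P: False, E: False, S: False, M: True, B: False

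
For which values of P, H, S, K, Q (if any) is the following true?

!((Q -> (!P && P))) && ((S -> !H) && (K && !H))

P: True, H: False, S: False, K: True, Q: True

  !((Q -> (!P && P))) = True
    Q -> (!P && P) = False
      !P && P = False
        !P = False
  (S -> !H) && (K && !H) = True
    S -> !H = True
      !H = True
    K && !H = True
      !H = True
Both conjuncts True, so the formula holds.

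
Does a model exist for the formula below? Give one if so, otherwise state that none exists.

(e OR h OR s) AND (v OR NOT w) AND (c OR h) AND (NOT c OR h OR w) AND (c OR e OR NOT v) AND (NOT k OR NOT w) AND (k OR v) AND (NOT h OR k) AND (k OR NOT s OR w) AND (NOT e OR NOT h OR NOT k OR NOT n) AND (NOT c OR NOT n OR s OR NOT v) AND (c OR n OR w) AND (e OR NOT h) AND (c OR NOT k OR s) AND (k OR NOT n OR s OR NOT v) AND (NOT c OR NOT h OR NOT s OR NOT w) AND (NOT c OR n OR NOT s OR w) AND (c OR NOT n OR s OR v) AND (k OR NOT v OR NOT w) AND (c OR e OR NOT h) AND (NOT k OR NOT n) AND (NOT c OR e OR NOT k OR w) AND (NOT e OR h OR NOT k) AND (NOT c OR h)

e = True, c = True, n = False, h = True, s = False, k = True, v = False, w = False

Try e = False:
  (e OR NOT h) forces h = False.
  (e OR h OR s) forces s = True.
  (c OR h) forces c = True.
  clause (NOT c OR h) is falsified — backtrack.
So e = True.
Try c = False:
  (c OR h) forces h = True.
  (NOT h OR k) forces k = True.
  (NOT k OR NOT w) forces w = False.
  (NOT e OR NOT h OR NOT k OR NOT n) forces n = False.
  clause (c OR n OR w) is falsified — backtrack.
So c = True.
  then (NOT c OR h) forces h = True.
  then (NOT h OR k) forces k = True.
  then (NOT e OR NOT h OR NOT k OR NOT n) forces n = False.
  then (NOT k OR NOT w) forces w = False.
  then (NOT c OR n OR NOT s OR w) forces s = False.
Set v = False.
All clauses satisfied.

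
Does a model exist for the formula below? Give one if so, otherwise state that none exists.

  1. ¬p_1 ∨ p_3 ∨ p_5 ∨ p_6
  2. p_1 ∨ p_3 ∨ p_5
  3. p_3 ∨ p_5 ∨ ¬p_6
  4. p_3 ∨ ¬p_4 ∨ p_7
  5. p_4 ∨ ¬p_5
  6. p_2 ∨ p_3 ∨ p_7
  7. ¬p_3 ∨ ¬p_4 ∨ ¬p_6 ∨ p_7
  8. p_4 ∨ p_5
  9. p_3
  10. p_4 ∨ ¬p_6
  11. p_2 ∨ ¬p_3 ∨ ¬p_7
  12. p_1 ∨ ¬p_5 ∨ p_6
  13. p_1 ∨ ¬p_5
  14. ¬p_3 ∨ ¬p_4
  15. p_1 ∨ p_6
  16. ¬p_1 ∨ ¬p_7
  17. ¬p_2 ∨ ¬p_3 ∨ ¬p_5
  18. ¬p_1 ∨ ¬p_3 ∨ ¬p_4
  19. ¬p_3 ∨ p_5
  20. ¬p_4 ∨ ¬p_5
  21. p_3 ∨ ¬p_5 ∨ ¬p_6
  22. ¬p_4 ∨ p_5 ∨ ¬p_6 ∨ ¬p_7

Case p_3 = True:
  (¬p_3 ∨ ¬p_4) forces p_4 = False.
  (p_4 ∨ ¬p_5) forces p_5 = False.
  Clause (p_4 ∨ p_5) is falsified — contradiction.
Case p_3 = False:
  Clause (p_3) is falsified — contradiction.
Both cases fail, so the formula is unsatisfiable.

Unsatisfiable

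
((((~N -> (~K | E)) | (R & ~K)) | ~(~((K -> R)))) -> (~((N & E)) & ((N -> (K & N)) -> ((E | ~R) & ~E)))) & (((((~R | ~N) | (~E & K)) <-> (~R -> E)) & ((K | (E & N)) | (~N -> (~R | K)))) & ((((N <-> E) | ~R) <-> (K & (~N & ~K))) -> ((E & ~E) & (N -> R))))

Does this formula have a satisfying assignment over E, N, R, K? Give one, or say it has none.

Case N = True: the formula simplifies to (~E & (K -> ((E | ~R) & ~E))) & (((~R | (~E & K)) <-> (~R -> E)) & (~((E | ~R)) -> ((E & ~E) & R))).
  E = True: the conjunct ~E is False.
  E = False: simplifies to (K -> ~R) & (((~R | K) <-> R) & ~R).
    R = True: the conjunct ~R is False.
    R = False: the conjunct (~R | K) <-> R becomes (True | K) <-> False = False.
Case N = False: the formula simplifies to ((((~K | E) | (R & ~K)) | ~(~((K -> R)))) -> ((E | ~R) & ~E)) & (((~R -> E) & (K | (~R | K))) & (((~E | ~R) <-> (K & ~K)) -> (E & ~E))).
  E = True: the conjunct (((~K | E) | (R & ~K)) | ~(~((K -> R)))) -> ((E | ~R) & ~E) becomes (True | ~(~((K -> R)))) -> (True & False) = False.
  E = False: simplifies to (((~K | (R & ~K)) | ~(~((K -> R)))) -> ~R) & ((R & (K | (~R | K))) & ~((K & ~K))).
    R = True: the conjunct ((~K | (R & ~K)) | ~(~((K -> R)))) -> ~R becomes ((~K | ~K) | True) -> ~True = False.
    R = False: the conjunct R is False.
Both cases fail — unsatisfiable.

Unsatisfiable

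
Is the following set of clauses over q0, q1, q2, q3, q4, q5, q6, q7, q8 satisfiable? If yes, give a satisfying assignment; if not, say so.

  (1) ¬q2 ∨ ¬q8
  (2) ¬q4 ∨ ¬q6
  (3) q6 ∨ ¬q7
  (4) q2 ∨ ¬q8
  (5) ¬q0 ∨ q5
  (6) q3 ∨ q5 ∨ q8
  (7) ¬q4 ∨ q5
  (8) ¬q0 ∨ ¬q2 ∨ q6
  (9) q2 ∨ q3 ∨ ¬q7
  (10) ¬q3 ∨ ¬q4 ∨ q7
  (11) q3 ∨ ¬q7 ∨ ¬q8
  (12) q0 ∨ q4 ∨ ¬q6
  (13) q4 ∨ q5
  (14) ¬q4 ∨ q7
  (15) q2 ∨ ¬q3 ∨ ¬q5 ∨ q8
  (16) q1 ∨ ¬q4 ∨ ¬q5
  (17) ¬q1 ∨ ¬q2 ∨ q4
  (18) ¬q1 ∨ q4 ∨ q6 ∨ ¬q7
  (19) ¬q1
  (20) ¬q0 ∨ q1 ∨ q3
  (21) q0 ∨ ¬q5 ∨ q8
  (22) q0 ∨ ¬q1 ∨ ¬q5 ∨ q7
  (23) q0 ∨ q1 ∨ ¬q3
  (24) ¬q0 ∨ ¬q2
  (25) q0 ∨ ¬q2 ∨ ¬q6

No satisfying assignment exists.

Case q8 = True:
  (¬q2 ∨ ¬q8) forces q2 = False.
  Clause (q2 ∨ ¬q8) is falsified — contradiction.
Case q8 = False:
  (¬q1) forces q1 = False.
  If q0 = True:
    (¬q0 ∨ q5) forces q5 = True.
    (q1 ∨ ¬q4 ∨ ¬q5) forces q4 = False.
    (¬q0 ∨ q1 ∨ q3) forces q3 = True.
    (q2 ∨ ¬q3 ∨ ¬q5 ∨ q8) forces q2 = True.
    clause (¬q0 ∨ ¬q2) is falsified.
  If q0 = False:
    (q0 ∨ ¬q5 ∨ q8) forces q5 = False.
    (q3 ∨ q5 ∨ q8) forces q3 = True.
    clause (q0 ∨ q1 ∨ ¬q3) is falsified.
  Every sub-case reaches a contradiction.
Both cases fail, so the formula is unsatisfiable.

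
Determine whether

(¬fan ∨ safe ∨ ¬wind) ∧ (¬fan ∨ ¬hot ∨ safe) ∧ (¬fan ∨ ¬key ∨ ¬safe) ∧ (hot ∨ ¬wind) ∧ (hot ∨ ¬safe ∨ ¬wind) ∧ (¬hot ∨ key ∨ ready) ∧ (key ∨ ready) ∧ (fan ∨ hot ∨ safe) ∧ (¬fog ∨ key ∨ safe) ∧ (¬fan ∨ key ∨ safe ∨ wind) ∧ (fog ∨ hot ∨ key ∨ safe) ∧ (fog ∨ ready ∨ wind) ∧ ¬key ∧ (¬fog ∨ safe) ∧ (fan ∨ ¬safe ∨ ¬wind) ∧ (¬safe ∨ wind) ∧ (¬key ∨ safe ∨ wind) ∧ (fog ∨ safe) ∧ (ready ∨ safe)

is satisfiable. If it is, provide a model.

wind = True; safe = True; fan = True; ready = True; key = False; fog = False; hot = True

Unit clause (¬key) forces key = False.
In (key ∨ ready) only ready is left, so ready = True.
Try wind = False:
  (¬safe ∨ wind) forces safe = False.
  (¬fog ∨ key ∨ safe) forces fog = False.
  clause (fog ∨ safe) is falsified — backtrack.
So wind = True.
  then (hot ∨ ¬wind) forces hot = True.
Try safe = False:
  (¬fan ∨ safe ∨ ¬wind) forces fan = False.
  (¬fog ∨ key ∨ safe) forces fog = False.
  clause (fog ∨ safe) is falsified — backtrack.
So safe = True.
  then (fan ∨ ¬safe ∨ ¬wind) forces fan = True.
Set fog = False.
All clauses satisfied.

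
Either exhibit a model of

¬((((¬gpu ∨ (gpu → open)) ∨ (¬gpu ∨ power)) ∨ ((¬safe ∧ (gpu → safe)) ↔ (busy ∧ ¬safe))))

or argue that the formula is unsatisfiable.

safe = False, busy = True, open = False, power = False, gpu = True

  ¬((((¬gpu ∨ (gpu → open)) ∨ (¬gpu ∨ power)) ∨ ((¬safe ∧ (gpu → safe)) ↔ (busy ∧ ¬safe)))) = True
    ((¬gpu ∨ (gpu → open)) ∨ (¬gpu ∨ power)) ∨ ((¬safe ∧ (gpu → safe)) ↔ (busy ∧ ¬safe)) = False
      (¬gpu ∨ (gpu → open)) ∨ (¬gpu ∨ power) = False
        ¬gpu ∨ (gpu → open) = False
          ¬gpu = False
          gpu → open = False
        ¬gpu ∨ power = False
          ¬gpu = False
      (¬safe ∧ (gpu → safe)) ↔ (busy ∧ ¬safe) = False
        ¬safe ∧ (gpu → safe) = False
          ¬safe = True
          gpu → safe = False
        busy ∧ ¬safe = True
          ¬safe = True
The formula evaluates to True.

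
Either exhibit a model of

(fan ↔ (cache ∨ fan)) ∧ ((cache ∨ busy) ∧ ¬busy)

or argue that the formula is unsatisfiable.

busy = False, fan = True, cache = True

  fan ↔ (cache ∨ fan) = True
    cache ∨ fan = True
  (cache ∨ busy) ∧ ¬busy = True
    cache ∨ busy = True
    ¬busy = True
Both conjuncts True, so the formula holds.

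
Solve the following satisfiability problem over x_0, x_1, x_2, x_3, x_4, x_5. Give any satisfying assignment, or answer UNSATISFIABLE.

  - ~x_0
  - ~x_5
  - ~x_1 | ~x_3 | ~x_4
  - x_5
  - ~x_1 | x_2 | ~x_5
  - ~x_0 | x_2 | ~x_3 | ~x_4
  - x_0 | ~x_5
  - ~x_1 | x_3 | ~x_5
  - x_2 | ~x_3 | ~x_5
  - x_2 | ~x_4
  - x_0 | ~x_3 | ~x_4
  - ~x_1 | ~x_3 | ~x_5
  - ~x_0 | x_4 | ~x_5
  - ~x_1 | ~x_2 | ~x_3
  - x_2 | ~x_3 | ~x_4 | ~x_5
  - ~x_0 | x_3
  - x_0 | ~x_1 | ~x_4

No satisfying assignment exists.

Case x_5 = True:
  Clause (~x_5) is falsified — contradiction.
Case x_5 = False:
  Clause (x_5) is falsified — contradiction.
Both cases fail, so the formula is unsatisfiable.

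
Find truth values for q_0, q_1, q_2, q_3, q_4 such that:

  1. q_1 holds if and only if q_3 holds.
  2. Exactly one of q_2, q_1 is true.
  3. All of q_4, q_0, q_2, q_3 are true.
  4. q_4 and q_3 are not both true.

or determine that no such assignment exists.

Case q_3 = True:
  (1) with q_3=T forces q_1 = True.
  (2) with q_1=T forces q_2 = False.
  Constraint (3) is violated (q_2=F) — contradiction.
Case q_3 = False:
  Constraint (3) is violated (q_3=F) — contradiction.
Both cases fail — unsatisfiable.

No satisfying assignment exists.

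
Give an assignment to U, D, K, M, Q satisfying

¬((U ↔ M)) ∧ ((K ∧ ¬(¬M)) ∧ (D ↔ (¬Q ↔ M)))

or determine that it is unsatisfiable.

U = False, D = True, K = True, M = True, Q = False

  ¬((U ↔ M)) = True
    U ↔ M = False
  (K ∧ ¬(¬M)) ∧ (D ↔ (¬Q ↔ M)) = True
    K ∧ ¬(¬M) = True
      ¬(¬M) = True
        ¬M = False
    D ↔ (¬Q ↔ M) = True
      ¬Q ↔ M = True
        ¬Q = True
Both conjuncts True, so the formula holds.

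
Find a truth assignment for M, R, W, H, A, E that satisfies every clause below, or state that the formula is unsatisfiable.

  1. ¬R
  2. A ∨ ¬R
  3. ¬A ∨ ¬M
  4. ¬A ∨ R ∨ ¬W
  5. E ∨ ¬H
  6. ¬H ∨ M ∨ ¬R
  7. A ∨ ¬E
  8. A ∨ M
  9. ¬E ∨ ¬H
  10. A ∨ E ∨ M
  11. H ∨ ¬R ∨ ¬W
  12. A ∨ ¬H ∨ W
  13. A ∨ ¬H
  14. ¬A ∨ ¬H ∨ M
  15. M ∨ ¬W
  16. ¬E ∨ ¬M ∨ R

M=F, R=F, W=F, H=F, A=T, E=T

Unit clause (¬R) forces R = False.
Set M = False.
  then (A ∨ M) forces A = True.
  then (¬A ∨ ¬H ∨ M) forces H = False.
  then (M ∨ ¬W) forces W = False.
Set E = True.
All clauses satisfied.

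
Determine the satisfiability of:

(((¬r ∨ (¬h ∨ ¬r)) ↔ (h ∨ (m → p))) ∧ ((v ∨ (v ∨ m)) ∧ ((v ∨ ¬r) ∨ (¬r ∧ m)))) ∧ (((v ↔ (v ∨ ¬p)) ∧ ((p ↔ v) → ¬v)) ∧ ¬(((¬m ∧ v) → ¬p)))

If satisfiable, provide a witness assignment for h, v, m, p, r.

Case v = True: the formula simplifies to ((¬r ∨ (¬h ∨ ¬r)) ↔ (h ∨ (m → p))) ∧ (¬p ∧ ¬((¬m → ¬p))).
  p = True: the conjunct ¬p is False.
  p = False: the conjunct ¬((¬m → ¬p)) becomes ¬((¬m → True)) = False.
Case v = False: the conjunct ¬(((¬m ∧ v) → ¬p)) becomes ¬((False → ¬p)) = False.
Both cases fail — unsatisfiable.

Unsatisfiable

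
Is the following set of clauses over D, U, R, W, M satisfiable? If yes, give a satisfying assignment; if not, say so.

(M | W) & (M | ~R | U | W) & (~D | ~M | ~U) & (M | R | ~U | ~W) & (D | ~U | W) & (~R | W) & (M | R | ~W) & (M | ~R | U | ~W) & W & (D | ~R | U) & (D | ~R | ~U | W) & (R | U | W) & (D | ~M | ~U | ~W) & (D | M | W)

D = False, U = True, R = True, W = True, M = False

Unit clause (W) forces W = True.
Set D = False.
Set U = True.
  then (D | ~M | ~U | ~W) forces M = False.
  then (M | R | ~U | ~W) forces R = True.
All clauses satisfied.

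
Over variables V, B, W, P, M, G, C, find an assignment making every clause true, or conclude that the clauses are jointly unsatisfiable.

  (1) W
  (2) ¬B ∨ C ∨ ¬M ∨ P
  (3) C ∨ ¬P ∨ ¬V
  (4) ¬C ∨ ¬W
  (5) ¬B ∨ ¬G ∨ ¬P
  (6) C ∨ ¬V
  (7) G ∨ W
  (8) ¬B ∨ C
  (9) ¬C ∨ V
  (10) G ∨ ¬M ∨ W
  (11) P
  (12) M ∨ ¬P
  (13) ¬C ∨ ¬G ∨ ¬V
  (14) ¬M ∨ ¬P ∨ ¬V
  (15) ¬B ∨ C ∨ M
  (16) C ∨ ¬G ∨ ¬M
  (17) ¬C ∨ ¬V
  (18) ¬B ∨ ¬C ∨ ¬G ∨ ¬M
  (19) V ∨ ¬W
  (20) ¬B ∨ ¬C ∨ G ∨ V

Case W = True:
  (¬C ∨ ¬W) forces C = False.
  (C ∨ ¬V) forces V = False.
  Clause (V ∨ ¬W) is falsified — contradiction.
Case W = False:
  Clause (W) is falsified — contradiction.
Both cases fail, so the formula is unsatisfiable.

Unsatisfiable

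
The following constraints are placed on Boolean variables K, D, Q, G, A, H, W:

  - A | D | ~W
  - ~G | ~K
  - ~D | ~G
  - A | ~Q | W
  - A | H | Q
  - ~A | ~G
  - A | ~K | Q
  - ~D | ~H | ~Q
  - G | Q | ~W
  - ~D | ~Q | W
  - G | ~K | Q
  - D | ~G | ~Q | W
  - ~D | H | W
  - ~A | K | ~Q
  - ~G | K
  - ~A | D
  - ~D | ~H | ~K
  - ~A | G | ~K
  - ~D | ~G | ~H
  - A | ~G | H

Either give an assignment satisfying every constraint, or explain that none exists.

K=T; D=T; Q=T; G=F; A=F; H=F; W=T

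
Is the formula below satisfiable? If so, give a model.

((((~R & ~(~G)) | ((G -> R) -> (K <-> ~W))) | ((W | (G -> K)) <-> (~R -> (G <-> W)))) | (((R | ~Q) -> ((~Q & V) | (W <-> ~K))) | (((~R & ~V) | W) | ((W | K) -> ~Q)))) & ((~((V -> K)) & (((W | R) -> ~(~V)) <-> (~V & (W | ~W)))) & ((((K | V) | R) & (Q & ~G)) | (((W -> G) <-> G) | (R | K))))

Unsatisfiable — no assignment works.

Case V = True: the conjunct ((W | R) -> ~(~V)) <-> (~V & (W | ~W)) becomes ((W | R) -> True) <-> (False & (W | ~W)) = False.
Case V = False: the conjunct ~((V -> K)) becomes ~((False -> K)) = False.
Both cases fail — unsatisfiable.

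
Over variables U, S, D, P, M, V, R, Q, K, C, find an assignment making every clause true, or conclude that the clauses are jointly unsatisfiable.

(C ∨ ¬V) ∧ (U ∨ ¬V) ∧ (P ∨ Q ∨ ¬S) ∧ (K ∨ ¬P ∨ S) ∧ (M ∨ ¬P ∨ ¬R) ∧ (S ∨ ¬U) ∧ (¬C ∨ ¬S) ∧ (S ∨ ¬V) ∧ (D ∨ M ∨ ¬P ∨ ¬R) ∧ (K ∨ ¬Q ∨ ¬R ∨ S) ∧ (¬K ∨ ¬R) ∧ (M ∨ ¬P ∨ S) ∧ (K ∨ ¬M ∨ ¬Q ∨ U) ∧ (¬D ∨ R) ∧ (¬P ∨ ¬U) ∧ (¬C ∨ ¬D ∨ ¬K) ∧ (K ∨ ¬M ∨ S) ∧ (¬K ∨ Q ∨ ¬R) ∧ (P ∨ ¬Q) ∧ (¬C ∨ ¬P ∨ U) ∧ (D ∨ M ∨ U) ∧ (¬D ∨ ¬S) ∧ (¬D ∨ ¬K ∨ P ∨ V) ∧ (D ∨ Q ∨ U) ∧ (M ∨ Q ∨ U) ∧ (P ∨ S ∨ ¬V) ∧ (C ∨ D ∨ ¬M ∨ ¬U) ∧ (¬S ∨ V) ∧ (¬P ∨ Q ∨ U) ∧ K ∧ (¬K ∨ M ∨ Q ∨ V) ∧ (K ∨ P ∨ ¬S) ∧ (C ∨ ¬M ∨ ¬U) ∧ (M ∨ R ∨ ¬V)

Unit clause (K) forces K = True.
In (¬K ∨ ¬R) only ¬R is left, so R = False.
In (¬D ∨ R) only ¬D is left, so D = False.
Try U = True:
  (S ∨ ¬U) forces S = True.
  (¬C ∨ ¬S) forces C = False.
  (C ∨ ¬V) forces V = False.
  clause (¬S ∨ V) is falsified — backtrack.
So U = False.
  then (U ∨ ¬V) forces V = False.
  then (D ∨ M ∨ U) forces M = True.
  then (D ∨ Q ∨ U) forces Q = True.
  then (¬S ∨ V) forces S = False.
  then (P ∨ ¬Q) forces P = True.
  then (¬C ∨ ¬P ∨ U) forces C = False.
All clauses satisfied.

U = False; S = False; D = False; P = True; M = True; V = False; R = False; Q = True; K = True; C = False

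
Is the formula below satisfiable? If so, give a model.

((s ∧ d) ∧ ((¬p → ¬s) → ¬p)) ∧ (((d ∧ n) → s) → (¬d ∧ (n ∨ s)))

The formula is unsatisfiable.

Case s = True: the formula simplifies to (d ∧ (p → ¬p)) ∧ ¬d.
  d = True: the conjunct ¬d is False.
  d = False: the conjunct d is False.
Case s = False: the conjunct s is False.
Both cases fail — unsatisfiable.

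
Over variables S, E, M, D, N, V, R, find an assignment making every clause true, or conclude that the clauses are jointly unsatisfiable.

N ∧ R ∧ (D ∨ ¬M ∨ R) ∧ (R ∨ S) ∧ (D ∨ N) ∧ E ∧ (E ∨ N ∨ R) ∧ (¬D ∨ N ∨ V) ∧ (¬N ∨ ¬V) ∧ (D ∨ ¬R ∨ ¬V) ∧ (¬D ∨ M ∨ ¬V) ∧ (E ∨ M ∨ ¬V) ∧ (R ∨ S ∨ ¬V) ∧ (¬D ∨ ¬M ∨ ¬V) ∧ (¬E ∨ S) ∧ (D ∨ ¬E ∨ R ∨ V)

S = True; E = True; M = False; D = True; N = True; V = False; R = True

Unit clause (N) forces N = True.
Unit clause (R) forces R = True.
Unit clause (E) forces E = True.
In (¬N ∨ ¬V) only ¬V is left, so V = False.
In (¬E ∨ S) only S is left, so S = True.
Set M = False.
Set D = True.
All clauses satisfied.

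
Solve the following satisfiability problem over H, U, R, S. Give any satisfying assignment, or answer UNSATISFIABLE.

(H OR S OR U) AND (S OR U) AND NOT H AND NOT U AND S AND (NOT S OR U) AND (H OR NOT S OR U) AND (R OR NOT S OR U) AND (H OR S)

UNSATISFIABLE

Case U = True:
  Clause (NOT U) is falsified — contradiction.
Case U = False:
  (S OR U) forces S = True.
  Clause (NOT S OR U) is falsified — contradiction.
Both cases fail, so the formula is unsatisfiable.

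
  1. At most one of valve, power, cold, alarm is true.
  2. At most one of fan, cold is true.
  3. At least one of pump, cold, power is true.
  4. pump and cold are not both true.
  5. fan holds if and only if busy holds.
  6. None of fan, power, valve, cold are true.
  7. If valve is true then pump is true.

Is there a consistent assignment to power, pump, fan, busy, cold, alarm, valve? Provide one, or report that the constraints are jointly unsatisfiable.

power = False, pump = True, fan = False, busy = False, cold = False, alarm = True, valve = False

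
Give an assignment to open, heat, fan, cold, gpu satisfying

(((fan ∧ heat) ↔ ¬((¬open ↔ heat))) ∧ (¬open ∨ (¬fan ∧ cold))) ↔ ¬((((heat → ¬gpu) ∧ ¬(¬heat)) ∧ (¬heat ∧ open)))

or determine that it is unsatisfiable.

open: True; heat: False; fan: False; cold: True; gpu: False

  (((fan ∧ heat) ↔ ¬((¬open ↔ heat))) ∧ (¬open ∨ (¬fan ∧ cold))) ↔ ¬((((heat → ¬gpu) ∧ ¬(¬heat)) ∧ (¬heat ∧ open))) = True
    ((fan ∧ heat) ↔ ¬((¬open ↔ heat))) ∧ (¬open ∨ (¬fan ∧ cold)) = True
      (fan ∧ heat) ↔ ¬((¬open ↔ heat)) = True
        fan ∧ heat = False
        ¬((¬open ↔ heat)) = False
          ¬open ↔ heat = True
            ¬open = False
      ¬open ∨ (¬fan ∧ cold) = True
        ¬open = False
        ¬fan ∧ cold = True
          ¬fan = True
    ¬((((heat → ¬gpu) ∧ ¬(¬heat)) ∧ (¬heat ∧ open))) = True
      ((heat → ¬gpu) ∧ ¬(¬heat)) ∧ (¬heat ∧ open) = False
        (heat → ¬gpu) ∧ ¬(¬heat) = False
          heat → ¬gpu = True
            ¬gpu = True
          ¬(¬heat) = False
            ¬heat = True
        ¬heat ∧ open = True
          ¬heat = True
The formula evaluates to True.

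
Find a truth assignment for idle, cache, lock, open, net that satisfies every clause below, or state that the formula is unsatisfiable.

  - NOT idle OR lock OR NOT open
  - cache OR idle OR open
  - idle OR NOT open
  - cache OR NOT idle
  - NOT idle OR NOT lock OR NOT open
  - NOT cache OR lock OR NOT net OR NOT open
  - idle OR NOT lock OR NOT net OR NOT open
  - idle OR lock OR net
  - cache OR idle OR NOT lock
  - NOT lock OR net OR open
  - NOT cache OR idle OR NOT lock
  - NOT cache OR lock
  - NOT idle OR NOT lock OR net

idle=T, cache=T, lock=T, open=F, net=T

Set idle = True.
  then (cache OR NOT idle) forces cache = True.
  then (NOT cache OR lock) forces lock = True.
  then (NOT idle OR NOT lock OR net) forces net = True.
  then (NOT idle OR NOT lock OR NOT open) forces open = False.
All clauses satisfied.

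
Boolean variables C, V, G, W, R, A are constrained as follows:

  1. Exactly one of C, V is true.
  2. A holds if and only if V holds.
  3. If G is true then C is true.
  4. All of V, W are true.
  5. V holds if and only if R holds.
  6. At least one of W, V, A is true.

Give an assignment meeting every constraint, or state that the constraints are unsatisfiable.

C = False, V = True, G = False, W = True, R = True, A = True

  (1) {C, V}: 1 true — exactly one ✓
  (2) A=T, V=T — same ✓
  (3) G=F ⇒ C: vacuous ✓
  (4) {V, W}: all 2 true ✓
  (5) V=T, R=T — same ✓
  (6) {W, V, A}: 3 true — at least one ✓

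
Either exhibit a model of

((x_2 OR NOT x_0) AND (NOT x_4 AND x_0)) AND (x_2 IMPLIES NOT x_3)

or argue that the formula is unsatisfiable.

x_0=T; x_2=T; x_3=F; x_4=F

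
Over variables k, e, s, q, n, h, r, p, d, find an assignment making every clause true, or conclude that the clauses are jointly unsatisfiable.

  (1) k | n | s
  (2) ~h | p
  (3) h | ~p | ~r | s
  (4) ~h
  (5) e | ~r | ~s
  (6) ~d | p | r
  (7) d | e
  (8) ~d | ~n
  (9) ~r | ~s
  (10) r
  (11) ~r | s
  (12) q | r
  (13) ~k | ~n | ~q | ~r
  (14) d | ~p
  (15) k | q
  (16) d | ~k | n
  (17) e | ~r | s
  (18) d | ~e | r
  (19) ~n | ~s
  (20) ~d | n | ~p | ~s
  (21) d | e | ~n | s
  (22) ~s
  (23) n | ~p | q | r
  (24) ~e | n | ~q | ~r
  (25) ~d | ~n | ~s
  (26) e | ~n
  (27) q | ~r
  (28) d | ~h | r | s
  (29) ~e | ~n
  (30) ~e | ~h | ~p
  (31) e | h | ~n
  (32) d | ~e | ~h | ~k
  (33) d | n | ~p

Case s = True:
  Clause (~s) is falsified — contradiction.
Case s = False:
  (~h) forces h = False.
  (r) forces r = True.
  Clause (~r | s) is falsified — contradiction.
Both cases fail, so the formula is unsatisfiable.

Unsatisfiable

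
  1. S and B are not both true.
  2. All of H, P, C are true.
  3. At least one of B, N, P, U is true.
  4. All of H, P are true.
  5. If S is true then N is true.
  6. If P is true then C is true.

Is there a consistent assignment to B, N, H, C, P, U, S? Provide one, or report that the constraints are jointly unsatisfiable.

B=F, N=F, H=T, C=T, P=T, U=T, S=F

  (1) S=F, B=F — not both ✓
  (2) {H, P, C}: all 3 true ✓
  (3) {B, N, P, U}: 2 true — at least one ✓
  (4) {H, P}: all 2 true ✓
  (5) S=F ⇒ N: vacuous ✓
  (6) P=T ⇒ C: T ✓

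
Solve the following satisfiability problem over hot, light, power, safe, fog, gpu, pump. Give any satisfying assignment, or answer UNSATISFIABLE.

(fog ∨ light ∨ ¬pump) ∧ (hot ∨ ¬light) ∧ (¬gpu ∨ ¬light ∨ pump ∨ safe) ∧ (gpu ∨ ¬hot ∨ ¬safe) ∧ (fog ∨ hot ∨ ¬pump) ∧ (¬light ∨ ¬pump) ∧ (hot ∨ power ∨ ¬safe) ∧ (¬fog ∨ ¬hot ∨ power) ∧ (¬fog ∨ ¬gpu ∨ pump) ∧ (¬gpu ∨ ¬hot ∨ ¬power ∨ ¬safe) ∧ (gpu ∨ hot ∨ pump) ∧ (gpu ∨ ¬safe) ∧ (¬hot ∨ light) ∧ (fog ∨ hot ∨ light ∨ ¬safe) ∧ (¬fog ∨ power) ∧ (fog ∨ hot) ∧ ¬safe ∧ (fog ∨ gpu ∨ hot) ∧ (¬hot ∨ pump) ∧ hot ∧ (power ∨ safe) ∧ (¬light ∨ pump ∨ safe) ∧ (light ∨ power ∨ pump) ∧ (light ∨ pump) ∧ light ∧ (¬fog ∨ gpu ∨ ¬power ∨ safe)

Case hot = True:
  (¬hot ∨ light) forces light = True.
  (¬light ∨ ¬pump) forces pump = False.
  Clause (¬hot ∨ pump) is falsified — contradiction.
Case hot = False:
  Clause (hot) is falsified — contradiction.
Both cases fail, so the formula is unsatisfiable.

The formula is unsatisfiable.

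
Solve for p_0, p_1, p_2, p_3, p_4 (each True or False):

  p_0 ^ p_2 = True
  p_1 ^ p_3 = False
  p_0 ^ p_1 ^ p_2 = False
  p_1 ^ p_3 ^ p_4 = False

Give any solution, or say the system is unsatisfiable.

p_0: True; p_1: True; p_2: False; p_3: True; p_4: False

p_0 ^ p_2 = T ^ F = True ✓
p_1 ^ p_3 = T ^ T = False ✓
p_0 ^ p_1 ^ p_2 = T ^ T ^ F = False ✓
p_1 ^ p_3 ^ p_4 = T ^ T ^ F = False ✓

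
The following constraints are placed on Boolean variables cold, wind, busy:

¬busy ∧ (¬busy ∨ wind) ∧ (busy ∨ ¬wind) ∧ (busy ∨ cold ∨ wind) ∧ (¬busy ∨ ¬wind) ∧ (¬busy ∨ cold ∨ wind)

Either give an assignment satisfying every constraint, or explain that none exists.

Unit clause (¬busy) forces busy = False.
In (busy ∨ ¬wind) only ¬wind is left, so wind = False.
In (busy ∨ cold ∨ wind) only cold is left, so cold = True.
Check each clause:
  (¬busy): ¬busy holds.
  (¬busy ∨ wind): ¬busy holds.
  (busy ∨ ¬wind): ¬wind holds.
  (busy ∨ cold ∨ wind): cold holds.
  (¬busy ∨ ¬wind): ¬busy holds.
  (¬busy ∨ cold ∨ wind): ¬busy holds.
All clauses satisfied.

cold = True, wind = False, busy = False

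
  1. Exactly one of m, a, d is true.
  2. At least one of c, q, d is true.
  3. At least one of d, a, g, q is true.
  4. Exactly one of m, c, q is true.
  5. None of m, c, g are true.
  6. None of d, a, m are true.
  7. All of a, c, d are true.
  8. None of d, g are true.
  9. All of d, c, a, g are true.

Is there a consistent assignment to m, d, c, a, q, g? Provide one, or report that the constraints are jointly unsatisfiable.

The formula is unsatisfiable.

Case d = True:
  Constraint (6) is violated (d=T) — contradiction.
Case d = False:
  Constraint (7) is violated (d=F) — contradiction.
Both cases fail — unsatisfiable.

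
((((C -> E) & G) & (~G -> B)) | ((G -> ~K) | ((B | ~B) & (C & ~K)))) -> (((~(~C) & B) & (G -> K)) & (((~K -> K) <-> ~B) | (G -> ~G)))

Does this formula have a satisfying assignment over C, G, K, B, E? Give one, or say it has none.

C = True, G = True, K = True, B = False, E = False

  ((((C -> E) & G) & (~G -> B)) | ((G -> ~K) | ((B | ~B) & (C & ~K)))) -> (((~(~C) & B) & (G -> K)) & (((~K -> K) <-> ~B) | (G -> ~G))) = True
    (((C -> E) & G) & (~G -> B)) | ((G -> ~K) | ((B | ~B) & (C & ~K))) = False
      ((C -> E) & G) & (~G -> B) = False
        (C -> E) & G = False
          C -> E = False
        ~G -> B = True
          ~G = False
      (G -> ~K) | ((B | ~B) & (C & ~K)) = False
        G -> ~K = False
          ~K = False
        (B | ~B) & (C & ~K) = False
          B | ~B = True
            ~B = True
          C & ~K = False
            ~K = False
    ((~(~C) & B) & (G -> K)) & (((~K -> K) <-> ~B) | (G -> ~G)) = False
      (~(~C) & B) & (G -> K) = False
        ~(~C) & B = False
          ~(~C) = True
            ~C = False
        G -> K = True
      ((~K -> K) <-> ~B) | (G -> ~G) = True
        (~K -> K) <-> ~B = True
          ~K -> K = True
            ~K = False
          ~B = True
        G -> ~G = False
          ~G = False
The formula evaluates to True.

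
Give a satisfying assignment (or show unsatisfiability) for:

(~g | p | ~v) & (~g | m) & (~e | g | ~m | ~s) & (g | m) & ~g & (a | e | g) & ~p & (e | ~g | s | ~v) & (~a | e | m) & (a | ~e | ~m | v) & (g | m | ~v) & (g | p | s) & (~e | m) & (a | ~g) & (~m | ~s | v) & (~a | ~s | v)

Unit clause (~g) forces g = False.
Unit clause (~p) forces p = False.
In (g | p | s) only s is left, so s = True.
In (g | m) only m is left, so m = True.
In (~m | ~s | v) only v is left, so v = True.
In (~e | g | ~m | ~s) only ~e is left, so e = False.
In (a | e | g) only a is left, so a = True.
All clauses satisfied.

a = True; s = True; e = False; p = False; g = False; m = True; v = True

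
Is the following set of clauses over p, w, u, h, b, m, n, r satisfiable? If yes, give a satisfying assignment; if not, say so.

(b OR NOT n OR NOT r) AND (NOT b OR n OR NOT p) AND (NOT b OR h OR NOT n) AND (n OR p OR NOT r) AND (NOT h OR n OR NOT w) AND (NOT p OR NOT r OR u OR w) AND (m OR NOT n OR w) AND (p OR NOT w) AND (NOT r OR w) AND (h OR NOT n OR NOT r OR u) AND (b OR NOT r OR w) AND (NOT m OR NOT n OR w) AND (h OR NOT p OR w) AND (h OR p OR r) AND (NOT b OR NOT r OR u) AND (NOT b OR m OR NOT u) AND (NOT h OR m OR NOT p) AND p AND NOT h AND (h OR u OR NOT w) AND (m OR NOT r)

p = True, w = True, u = True, h = False, b = False, m = False, n = False, r = False

Unit clause (p) forces p = True.
Unit clause (NOT h) forces h = False.
In (h OR NOT p OR w) only w is left, so w = True.
In (h OR u OR NOT w) only u is left, so u = True.
Try b = True:
  (NOT b OR n OR NOT p) forces n = True.
  clause (NOT b OR h OR NOT n) is falsified — backtrack.
So b = False.
Set m = False.
  then (m OR NOT r) forces r = False.
Set n = False.
All clauses satisfied.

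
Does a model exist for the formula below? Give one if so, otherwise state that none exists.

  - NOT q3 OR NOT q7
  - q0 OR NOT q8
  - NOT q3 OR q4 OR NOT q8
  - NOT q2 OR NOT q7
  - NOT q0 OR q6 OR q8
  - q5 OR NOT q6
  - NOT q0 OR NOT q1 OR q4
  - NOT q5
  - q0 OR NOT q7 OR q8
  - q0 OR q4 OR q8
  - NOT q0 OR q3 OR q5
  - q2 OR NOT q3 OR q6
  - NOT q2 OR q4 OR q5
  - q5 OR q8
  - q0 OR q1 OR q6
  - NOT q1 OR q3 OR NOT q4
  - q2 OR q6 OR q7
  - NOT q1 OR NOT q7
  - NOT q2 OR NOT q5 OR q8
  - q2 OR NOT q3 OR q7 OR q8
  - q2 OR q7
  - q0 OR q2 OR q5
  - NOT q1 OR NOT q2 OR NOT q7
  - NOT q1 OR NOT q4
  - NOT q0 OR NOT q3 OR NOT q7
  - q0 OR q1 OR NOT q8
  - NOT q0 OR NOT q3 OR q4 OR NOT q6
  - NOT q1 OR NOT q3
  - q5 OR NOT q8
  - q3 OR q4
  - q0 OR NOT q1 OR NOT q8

Unsatisfiable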